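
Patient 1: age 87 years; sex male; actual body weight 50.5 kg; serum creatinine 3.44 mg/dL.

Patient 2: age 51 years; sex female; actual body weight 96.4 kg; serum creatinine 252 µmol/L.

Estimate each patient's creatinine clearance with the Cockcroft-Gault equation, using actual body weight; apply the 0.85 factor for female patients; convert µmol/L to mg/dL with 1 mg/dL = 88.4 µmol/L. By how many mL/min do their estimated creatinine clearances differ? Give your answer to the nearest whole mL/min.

25 mL/min

Patient 1: CrCl = (140 − 87) × 50.5 / (72 × 3.44) = 2676.5 / 247.68 ≈ 10.8 mL/min
Patient 2: SCr = 252 / 88.4 = 2.851 mg/dL
Patient 2: CrCl = (140 − 51) × 96.4 / (72 × 2.851) × 0.85 = 8579.6 / 205.27 × 0.85 ≈ 35.5 mL/min
|10.8 − 35.5| = 24.7 mL/min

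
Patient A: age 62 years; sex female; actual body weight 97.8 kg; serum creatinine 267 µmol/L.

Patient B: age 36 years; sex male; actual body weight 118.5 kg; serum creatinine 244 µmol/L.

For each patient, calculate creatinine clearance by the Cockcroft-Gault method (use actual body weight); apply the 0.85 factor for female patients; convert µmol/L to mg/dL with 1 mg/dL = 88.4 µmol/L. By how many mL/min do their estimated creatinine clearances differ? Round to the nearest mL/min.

32 mL/min

Patient A: SCr = 267 / 88.4 = 3.02 mg/dL
Patient A: CrCl = (140 − 62) × 97.8 / (72 × 3.02) × 0.85 = 7628.4 / 217.44 × 0.85 ≈ 29.8 mL/min
Patient B: SCr = 244 / 88.4 = 2.76 mg/dL
Patient B: CrCl = (140 − 36) × 118.5 / (72 × 2.76) = 12324.0 / 198.72 ≈ 62.0 mL/min
|29.8 − 62.0| = 32.2 mL/min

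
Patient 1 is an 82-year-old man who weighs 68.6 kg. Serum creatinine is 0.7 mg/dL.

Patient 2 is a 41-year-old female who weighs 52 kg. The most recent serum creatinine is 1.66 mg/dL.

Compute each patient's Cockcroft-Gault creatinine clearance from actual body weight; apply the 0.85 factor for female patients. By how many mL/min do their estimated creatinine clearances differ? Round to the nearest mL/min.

42 mL/min

Patient 1: CrCl = (140 − 82) × 68.6 / (72 × 0.7) = 3978.8 / 50.40 ≈ 78.9 mL/min
Patient 2: CrCl = (140 − 41) × 52 / (72 × 1.66) × 0.85 = 5148.0 / 119.52 × 0.85 ≈ 36.6 mL/min
|78.9 − 36.6| = 42.3 mL/min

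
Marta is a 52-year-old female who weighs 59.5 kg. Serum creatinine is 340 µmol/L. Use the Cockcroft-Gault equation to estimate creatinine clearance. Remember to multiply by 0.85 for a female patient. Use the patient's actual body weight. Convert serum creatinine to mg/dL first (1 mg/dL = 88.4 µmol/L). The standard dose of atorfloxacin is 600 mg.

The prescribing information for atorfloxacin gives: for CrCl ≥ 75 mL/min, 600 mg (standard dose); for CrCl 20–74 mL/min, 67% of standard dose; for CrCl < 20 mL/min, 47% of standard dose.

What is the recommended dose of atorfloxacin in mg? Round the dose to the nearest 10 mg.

280 mg

SCr = 340 / 88.4 = 3.846 mg/dL
CrCl = (140 − 52) × 59.5 / (72 × 3.846) × 0.85 = 5236.0 / 276.91 × 0.85 ≈ 16.1 mL/min
CrCl ≈ 16 mL/min → bracket < 20 mL/min.
47% of 600 mg = 282 mg → 280 mg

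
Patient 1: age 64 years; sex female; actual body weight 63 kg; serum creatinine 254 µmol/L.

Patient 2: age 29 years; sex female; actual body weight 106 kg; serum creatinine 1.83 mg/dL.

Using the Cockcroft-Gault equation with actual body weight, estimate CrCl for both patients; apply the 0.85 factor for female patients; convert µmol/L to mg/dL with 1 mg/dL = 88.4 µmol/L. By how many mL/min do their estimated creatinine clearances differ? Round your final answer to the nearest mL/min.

56 mL/min

Patient 1: SCr = 254 / 88.4 = 2.873 mg/dL
Patient 1: CrCl = (140 − 64) × 63 / (72 × 2.873) × 0.85 = 4788.0 / 206.86 × 0.85 ≈ 19.7 mL/min
Patient 2: CrCl = (140 − 29) × 106 / (72 × 1.83) × 0.85 = 11766.0 / 131.76 × 0.85 ≈ 75.9 mL/min
|19.7 − 75.9| = 56.2 mL/min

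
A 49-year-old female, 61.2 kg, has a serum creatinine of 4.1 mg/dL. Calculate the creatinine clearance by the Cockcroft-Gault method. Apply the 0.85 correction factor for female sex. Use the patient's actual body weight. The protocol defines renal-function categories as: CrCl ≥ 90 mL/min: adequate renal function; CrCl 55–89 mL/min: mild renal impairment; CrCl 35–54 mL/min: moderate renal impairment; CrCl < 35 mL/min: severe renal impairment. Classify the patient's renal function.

CrCl = (140 − 49) × 61.2 / (72 × 4.1) × 0.85 = 5569.2 / 295.20 × 0.85 ≈ 16.0 mL/min
16 mL/min falls in the 'severe renal impairment' range.

severe renal impairment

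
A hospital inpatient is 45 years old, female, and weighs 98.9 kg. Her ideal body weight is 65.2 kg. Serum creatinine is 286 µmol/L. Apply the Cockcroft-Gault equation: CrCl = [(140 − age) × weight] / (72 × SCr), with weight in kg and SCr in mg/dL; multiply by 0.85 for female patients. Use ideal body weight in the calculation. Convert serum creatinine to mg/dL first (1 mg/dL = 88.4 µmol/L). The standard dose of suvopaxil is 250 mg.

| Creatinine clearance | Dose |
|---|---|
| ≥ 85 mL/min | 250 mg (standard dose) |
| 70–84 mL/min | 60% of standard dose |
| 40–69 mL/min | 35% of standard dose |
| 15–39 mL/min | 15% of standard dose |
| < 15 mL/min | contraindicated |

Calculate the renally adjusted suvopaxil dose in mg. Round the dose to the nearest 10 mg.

SCr = 286 / 88.4 = 3.235 mg/dL
CrCl = (140 − 45) × 65.2 / (72 × 3.235) × 0.85 = 6194.0 / 232.92 × 0.85 ≈ 22.6 mL/min
CrCl ≈ 23 mL/min → bracket 15–39 mL/min.
15% of 250 mg = 37.5 mg → 40 mg

40 mg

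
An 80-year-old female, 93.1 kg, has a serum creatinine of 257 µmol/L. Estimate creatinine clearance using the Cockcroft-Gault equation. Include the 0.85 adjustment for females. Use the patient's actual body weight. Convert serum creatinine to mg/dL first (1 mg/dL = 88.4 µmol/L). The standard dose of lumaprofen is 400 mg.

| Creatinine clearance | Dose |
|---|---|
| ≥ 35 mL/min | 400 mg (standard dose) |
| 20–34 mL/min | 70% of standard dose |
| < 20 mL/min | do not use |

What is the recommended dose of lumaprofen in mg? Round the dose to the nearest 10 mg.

SCr = 257 / 88.4 = 2.907 mg/dL
CrCl = (140 − 80) × 93.1 / (72 × 2.907) × 0.85 = 5586.0 / 209.30 × 0.85 ≈ 22.7 mL/min
CrCl ≈ 23 mL/min → bracket 20–34 mL/min.
70% of 400 mg = 280 mg

280 mg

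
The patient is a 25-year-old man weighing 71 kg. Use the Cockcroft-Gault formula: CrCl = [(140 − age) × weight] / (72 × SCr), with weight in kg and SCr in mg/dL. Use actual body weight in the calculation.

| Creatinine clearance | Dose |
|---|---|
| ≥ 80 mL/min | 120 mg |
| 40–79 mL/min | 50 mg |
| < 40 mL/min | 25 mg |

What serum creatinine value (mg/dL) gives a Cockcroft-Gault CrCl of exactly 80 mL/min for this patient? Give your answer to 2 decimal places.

1.42 mg/dL

Standard dose requires CrCl ≥ 80 mL/min.
Set (140 − 25) × 71 / (72 × SCr) = 80
SCr = (140 − 25) × 71 / (72 × 80) = 1.418 mg/dL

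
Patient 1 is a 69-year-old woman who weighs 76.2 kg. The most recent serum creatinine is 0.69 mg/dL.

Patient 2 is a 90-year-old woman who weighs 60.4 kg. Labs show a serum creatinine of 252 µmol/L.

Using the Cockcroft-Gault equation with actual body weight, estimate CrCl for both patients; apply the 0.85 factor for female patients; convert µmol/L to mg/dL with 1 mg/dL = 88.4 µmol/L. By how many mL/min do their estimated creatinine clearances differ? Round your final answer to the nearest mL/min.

80 mL/min

Patient 1: CrCl = (140 − 69) × 76.2 / (72 × 0.69) × 0.85 = 5410.2 / 49.68 × 0.85 ≈ 92.6 mL/min
Patient 2: SCr = 252 / 88.4 = 2.851 mg/dL
Patient 2: CrCl = (140 − 90) × 60.4 / (72 × 2.851) × 0.85 = 3020.0 / 205.27 × 0.85 ≈ 12.5 mL/min
|92.6 − 12.5| = 80.1 mL/min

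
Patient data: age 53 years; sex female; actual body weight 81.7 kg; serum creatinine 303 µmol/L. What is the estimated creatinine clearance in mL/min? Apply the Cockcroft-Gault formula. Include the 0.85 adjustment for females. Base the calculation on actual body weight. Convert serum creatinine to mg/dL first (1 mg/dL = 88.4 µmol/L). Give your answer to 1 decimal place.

SCr = 303 / 88.4 = 3.428 mg/dL
CrCl = (140 − 53) × 81.7 / (72 × 3.428) × 0.85 = 7107.9 / 246.82 × 0.85 ≈ 24.5 mL/min

24.5 mL/min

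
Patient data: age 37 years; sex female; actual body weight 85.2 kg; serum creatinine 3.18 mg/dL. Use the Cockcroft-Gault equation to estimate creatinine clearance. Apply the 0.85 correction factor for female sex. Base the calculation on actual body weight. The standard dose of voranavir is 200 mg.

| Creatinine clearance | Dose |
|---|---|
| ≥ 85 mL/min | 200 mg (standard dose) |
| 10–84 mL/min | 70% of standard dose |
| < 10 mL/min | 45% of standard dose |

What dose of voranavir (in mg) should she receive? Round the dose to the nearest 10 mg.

CrCl = (140 − 37) × 85.2 / (72 × 3.18) × 0.85 = 8775.6 / 228.96 × 0.85 ≈ 32.6 mL/min
CrCl ≈ 33 mL/min → bracket 10–84 mL/min.
70% of 200 mg = 140 mg

140 mg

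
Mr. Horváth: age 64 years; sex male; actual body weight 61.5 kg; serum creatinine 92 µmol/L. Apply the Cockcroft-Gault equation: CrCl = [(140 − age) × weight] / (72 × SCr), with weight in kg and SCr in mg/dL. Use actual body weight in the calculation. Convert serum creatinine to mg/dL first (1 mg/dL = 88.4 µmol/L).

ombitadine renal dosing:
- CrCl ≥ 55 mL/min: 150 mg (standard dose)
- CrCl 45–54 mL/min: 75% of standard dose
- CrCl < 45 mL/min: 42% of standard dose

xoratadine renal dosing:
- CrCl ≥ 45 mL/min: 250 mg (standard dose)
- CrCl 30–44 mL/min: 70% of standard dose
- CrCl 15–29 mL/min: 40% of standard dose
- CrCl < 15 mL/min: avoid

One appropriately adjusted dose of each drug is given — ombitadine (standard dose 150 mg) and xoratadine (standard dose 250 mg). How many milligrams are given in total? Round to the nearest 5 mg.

SCr = 92 / 88.4 = 1.041 mg/dL
CrCl = (140 − 64) × 61.5 / (72 × 1.041) = 4674.0 / 74.95 ≈ 62.4 mL/min
CrCl ≈ 62 mL/min.
ombitadine: ≥ 55 mL/min → 100% of 150 mg = 150 mg.
xoratadine: ≥ 45 mL/min → 100% of 250 mg = 250 mg.
Total = 150 + 250 = 400 mg.

400 mg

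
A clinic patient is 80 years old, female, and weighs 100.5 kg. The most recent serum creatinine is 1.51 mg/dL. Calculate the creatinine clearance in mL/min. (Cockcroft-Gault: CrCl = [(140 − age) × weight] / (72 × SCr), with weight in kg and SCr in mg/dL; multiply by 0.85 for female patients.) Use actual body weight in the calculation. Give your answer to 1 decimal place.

47.1 mL/min

CrCl = (140 − 80) × 100.5 / (72 × 1.51) × 0.85 = 6030.0 / 108.72 × 0.85 ≈ 47.1 mL/min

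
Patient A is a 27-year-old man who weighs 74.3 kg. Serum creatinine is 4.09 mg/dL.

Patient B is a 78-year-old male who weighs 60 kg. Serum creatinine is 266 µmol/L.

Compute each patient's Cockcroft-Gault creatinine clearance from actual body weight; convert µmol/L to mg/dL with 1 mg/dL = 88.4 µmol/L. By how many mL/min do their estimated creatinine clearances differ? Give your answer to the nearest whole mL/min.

Patient A: CrCl = (140 − 27) × 74.3 / (72 × 4.09) = 8395.9 / 294.48 ≈ 28.5 mL/min
Patient B: SCr = 266 / 88.4 = 3.009 mg/dL
Patient B: CrCl = (140 − 78) × 60 / (72 × 3.009) = 3720.0 / 216.65 ≈ 17.2 mL/min
|28.5 − 17.2| = 11.3 mL/min

11 mL/min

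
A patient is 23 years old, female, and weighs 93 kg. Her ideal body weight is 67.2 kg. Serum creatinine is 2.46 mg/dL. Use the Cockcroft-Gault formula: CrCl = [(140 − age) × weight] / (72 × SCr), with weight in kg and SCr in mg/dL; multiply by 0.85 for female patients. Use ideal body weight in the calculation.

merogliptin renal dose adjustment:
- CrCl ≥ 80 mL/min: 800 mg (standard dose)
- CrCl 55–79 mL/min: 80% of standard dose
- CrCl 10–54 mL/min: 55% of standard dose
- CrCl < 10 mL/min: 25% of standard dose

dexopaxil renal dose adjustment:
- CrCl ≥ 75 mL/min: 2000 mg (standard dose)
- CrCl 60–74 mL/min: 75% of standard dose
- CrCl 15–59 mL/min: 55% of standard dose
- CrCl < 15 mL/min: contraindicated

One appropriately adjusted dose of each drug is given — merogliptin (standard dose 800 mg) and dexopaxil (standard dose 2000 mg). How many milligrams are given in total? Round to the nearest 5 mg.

1540 mg

CrCl = (140 − 23) × 67.2 / (72 × 2.46) × 0.85 = 7862.4 / 177.12 × 0.85 ≈ 37.7 mL/min
CrCl ≈ 38 mL/min.
merogliptin: 10–54 mL/min → 55% of 800 mg = 440 mg.
dexopaxil: 15–59 mL/min → 55% of 2000 mg = 1100 mg.
Total = 440 + 1100 = 1540 mg.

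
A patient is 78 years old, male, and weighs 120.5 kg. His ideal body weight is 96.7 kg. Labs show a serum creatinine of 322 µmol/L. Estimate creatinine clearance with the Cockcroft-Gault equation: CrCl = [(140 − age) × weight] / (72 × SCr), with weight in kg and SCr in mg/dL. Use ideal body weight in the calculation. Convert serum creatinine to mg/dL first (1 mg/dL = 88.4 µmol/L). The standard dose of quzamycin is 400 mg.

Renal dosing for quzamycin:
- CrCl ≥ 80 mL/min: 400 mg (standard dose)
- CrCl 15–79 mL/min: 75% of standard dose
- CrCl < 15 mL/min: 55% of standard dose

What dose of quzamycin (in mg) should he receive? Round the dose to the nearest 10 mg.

SCr = 322 / 88.4 = 3.643 mg/dL
CrCl = (140 − 78) × 96.7 / (72 × 3.643) = 5995.4 / 262.30 ≈ 22.9 mL/min
CrCl ≈ 23 mL/min → bracket 15–79 mL/min.
75% of 400 mg = 300 mg

300 mg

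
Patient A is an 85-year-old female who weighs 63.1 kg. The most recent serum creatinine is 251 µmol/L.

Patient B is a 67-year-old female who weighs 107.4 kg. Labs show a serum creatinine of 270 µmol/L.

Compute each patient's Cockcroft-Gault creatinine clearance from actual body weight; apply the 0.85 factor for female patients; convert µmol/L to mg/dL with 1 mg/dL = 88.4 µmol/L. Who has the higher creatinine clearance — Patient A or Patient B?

Patient A: SCr = 251 / 88.4 = 2.839 mg/dL
Patient A: CrCl = (140 − 85) × 63.1 / (72 × 2.839) × 0.85 = 3470.5 / 204.41 × 0.85 ≈ 14.4 mL/min
Patient B: SCr = 270 / 88.4 = 3.054 mg/dL
Patient B: CrCl = (140 − 67) × 107.4 / (72 × 3.054) × 0.85 = 7840.2 / 219.89 × 0.85 ≈ 30.3 mL/min
14.4 vs 30.3 mL/min → Patient B is higher.

Patient B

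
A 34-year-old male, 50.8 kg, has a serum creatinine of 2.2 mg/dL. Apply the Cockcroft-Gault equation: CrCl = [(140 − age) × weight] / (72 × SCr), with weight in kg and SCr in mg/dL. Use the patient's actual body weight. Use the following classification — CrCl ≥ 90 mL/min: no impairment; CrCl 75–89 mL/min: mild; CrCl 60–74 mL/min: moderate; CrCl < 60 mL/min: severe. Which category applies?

CrCl = (140 − 34) × 50.8 / (72 × 2.2) = 5384.8 / 158.40 ≈ 34.0 mL/min
34 mL/min falls in the 'severe' range.

severe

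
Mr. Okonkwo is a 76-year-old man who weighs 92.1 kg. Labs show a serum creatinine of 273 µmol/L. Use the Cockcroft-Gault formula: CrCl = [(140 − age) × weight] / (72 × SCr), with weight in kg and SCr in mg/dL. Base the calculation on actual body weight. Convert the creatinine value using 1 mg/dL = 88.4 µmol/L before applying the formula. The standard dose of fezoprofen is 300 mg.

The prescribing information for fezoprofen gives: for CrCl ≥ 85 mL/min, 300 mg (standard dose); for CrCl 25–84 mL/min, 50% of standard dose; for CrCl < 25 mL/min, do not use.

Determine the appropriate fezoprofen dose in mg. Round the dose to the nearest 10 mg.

SCr = 273 / 88.4 = 3.088 mg/dL
CrCl = (140 − 76) × 92.1 / (72 × 3.088) = 5894.4 / 222.34 ≈ 26.5 mL/min
CrCl ≈ 27 mL/min → bracket 25–84 mL/min.
50% of 300 mg = 150 mg

150 mg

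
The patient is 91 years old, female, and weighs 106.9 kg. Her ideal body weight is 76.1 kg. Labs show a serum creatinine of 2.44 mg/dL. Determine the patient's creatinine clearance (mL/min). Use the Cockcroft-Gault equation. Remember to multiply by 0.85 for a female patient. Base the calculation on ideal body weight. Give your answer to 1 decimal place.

CrCl = (140 − 91) × 76.1 / (72 × 2.44) × 0.85 = 3728.9 / 175.68 × 0.85 ≈ 18.0 mL/min

18.0 mL/min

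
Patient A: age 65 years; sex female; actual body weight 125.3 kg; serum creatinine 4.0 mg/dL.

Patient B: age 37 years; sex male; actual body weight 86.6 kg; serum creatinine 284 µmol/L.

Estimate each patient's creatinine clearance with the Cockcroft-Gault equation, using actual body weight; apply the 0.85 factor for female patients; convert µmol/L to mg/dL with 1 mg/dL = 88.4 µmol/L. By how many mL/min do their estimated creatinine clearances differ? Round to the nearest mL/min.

11 mL/min

Patient A: CrCl = (140 − 65) × 125.3 / (72 × 4) × 0.85 = 9397.5 / 288.00 × 0.85 ≈ 27.7 mL/min
Patient B: SCr = 284 / 88.4 = 3.213 mg/dL
Patient B: CrCl = (140 − 37) × 86.6 / (72 × 3.213) = 8919.8 / 231.34 ≈ 38.6 mL/min
|27.7 − 38.6| = 10.9 mL/min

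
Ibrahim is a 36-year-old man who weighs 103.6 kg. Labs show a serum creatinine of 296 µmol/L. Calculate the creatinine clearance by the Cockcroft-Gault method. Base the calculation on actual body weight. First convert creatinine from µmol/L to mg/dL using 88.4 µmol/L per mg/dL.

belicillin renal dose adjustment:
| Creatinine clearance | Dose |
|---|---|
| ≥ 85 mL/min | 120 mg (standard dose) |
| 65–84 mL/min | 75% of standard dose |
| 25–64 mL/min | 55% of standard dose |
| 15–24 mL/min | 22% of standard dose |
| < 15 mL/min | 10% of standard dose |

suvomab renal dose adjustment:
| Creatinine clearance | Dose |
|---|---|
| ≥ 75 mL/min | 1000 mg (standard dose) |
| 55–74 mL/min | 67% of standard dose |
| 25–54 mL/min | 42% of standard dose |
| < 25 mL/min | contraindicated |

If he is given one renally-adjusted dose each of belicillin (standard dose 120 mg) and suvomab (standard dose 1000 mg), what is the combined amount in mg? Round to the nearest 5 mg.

485 mg

SCr = 296 / 88.4 = 3.348 mg/dL
CrCl = (140 − 36) × 103.6 / (72 × 3.348) = 10774.4 / 241.06 ≈ 44.7 mL/min
CrCl ≈ 45 mL/min.
belicillin: 25–64 mL/min → 55% of 120 mg = 66 mg.
suvomab: 25–54 mL/min → 42% of 1000 mg = 420 mg.
Total = 66 + 420 = 486 mg.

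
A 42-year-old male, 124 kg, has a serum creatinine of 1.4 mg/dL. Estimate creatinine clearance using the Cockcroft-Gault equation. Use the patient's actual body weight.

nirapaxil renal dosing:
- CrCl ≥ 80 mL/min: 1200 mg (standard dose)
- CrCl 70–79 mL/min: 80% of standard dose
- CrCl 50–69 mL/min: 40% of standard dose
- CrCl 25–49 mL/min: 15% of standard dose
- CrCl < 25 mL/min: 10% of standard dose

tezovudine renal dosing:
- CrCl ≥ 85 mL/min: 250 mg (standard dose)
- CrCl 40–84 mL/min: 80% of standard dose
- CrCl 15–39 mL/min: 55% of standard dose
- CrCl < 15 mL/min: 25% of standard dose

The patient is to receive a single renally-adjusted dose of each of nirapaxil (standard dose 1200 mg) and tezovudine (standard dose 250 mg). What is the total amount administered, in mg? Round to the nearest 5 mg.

1450 mg

CrCl = (140 − 42) × 124 / (72 × 1.4) = 12152.0 / 100.80 ≈ 120.6 mL/min
CrCl ≈ 121 mL/min.
nirapaxil: ≥ 80 mL/min → 100% of 1200 mg = 1200 mg.
tezovudine: ≥ 85 mL/min → 100% of 250 mg = 250 mg.
Total = 1200 + 250 = 1450 mg.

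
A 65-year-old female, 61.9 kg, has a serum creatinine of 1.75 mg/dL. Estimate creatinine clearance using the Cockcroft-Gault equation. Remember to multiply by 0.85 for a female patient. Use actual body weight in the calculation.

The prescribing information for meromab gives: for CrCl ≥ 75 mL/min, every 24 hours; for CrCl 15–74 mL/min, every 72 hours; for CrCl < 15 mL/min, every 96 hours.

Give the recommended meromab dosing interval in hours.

every 72 hours

CrCl = (140 − 65) × 61.9 / (72 × 1.75) × 0.85 = 4642.5 / 126.00 × 0.85 ≈ 31.3 mL/min
CrCl ≈ 31 mL/min → bracket 15–74 mL/min → every 72 hours.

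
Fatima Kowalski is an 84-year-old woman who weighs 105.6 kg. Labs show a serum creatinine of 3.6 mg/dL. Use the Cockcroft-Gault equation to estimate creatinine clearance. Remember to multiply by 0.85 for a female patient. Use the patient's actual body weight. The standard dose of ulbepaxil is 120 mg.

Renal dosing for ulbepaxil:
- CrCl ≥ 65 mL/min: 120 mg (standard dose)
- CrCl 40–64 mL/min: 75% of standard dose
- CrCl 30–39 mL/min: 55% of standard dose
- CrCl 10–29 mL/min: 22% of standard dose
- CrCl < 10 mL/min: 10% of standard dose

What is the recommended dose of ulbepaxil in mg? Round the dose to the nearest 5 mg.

CrCl = (140 − 84) × 105.6 / (72 × 3.6) × 0.85 = 5913.6 / 259.20 × 0.85 ≈ 19.4 mL/min
CrCl ≈ 19 mL/min → bracket 10–29 mL/min.
22% of 120 mg = 26.4 mg → 25 mg

25 mg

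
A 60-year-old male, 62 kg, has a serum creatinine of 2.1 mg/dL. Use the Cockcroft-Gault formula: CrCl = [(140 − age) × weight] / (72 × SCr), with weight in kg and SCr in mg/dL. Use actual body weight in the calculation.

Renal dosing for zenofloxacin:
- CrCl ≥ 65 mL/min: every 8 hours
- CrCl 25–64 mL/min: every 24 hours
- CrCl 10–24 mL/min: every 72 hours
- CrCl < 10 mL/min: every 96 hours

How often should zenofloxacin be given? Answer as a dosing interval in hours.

CrCl = (140 − 60) × 62 / (72 × 2.1) = 4960.0 / 151.20 ≈ 32.8 mL/min
CrCl ≈ 33 mL/min → bracket 25–64 mL/min → every 24 hours.

every 24 hours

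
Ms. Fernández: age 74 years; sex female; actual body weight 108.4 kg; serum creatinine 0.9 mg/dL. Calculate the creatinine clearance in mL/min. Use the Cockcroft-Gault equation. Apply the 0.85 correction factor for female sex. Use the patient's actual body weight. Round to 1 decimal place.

93.8 mL/min

CrCl = (140 − 74) × 108.4 / (72 × 0.9) × 0.85 = 7154.4 / 64.80 × 0.85 ≈ 93.8 mL/min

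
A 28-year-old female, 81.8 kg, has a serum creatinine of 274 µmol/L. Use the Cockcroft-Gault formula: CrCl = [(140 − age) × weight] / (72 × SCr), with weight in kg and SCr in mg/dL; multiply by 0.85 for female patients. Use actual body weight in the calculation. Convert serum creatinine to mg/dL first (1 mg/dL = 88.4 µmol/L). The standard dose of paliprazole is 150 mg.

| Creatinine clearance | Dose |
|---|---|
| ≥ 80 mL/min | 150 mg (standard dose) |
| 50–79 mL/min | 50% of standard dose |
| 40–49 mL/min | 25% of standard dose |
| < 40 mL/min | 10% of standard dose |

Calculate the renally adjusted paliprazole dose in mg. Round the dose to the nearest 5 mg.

SCr = 274 / 88.4 = 3.1 mg/dL
CrCl = (140 − 28) × 81.8 / (72 × 3.1) × 0.85 = 9161.6 / 223.20 × 0.85 ≈ 34.9 mL/min
CrCl ≈ 35 mL/min → bracket < 40 mL/min.
10% of 150 mg = 15 mg

15 mg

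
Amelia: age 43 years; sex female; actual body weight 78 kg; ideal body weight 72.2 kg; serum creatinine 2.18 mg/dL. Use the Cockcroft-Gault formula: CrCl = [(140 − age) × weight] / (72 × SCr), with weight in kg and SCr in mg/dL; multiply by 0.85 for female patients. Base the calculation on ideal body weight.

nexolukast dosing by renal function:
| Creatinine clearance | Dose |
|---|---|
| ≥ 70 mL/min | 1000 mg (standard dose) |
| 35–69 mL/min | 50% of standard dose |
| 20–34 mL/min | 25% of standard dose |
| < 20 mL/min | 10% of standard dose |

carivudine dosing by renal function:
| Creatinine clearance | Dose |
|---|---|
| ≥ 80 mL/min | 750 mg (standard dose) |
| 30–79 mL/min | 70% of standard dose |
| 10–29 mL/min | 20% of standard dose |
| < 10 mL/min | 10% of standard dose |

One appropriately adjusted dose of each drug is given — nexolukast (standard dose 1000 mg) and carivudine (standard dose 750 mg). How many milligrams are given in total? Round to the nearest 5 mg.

1025 mg

CrCl = (140 − 43) × 72.2 / (72 × 2.18) × 0.85 = 7003.4 / 156.96 × 0.85 ≈ 37.9 mL/min
CrCl ≈ 38 mL/min.
nexolukast: 35–69 mL/min → 50% of 1000 mg = 500 mg.
carivudine: 30–79 mL/min → 70% of 750 mg = 525 mg.
Total = 500 + 525 = 1025 mg.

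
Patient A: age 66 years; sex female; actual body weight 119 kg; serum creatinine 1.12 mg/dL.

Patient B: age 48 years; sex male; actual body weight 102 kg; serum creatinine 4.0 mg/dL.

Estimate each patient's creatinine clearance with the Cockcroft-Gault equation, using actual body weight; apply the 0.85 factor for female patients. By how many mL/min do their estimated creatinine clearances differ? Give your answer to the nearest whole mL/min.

60 mL/min

Patient A: CrCl = (140 − 66) × 119 / (72 × 1.12) × 0.85 = 8806.0 / 80.64 × 0.85 ≈ 92.8 mL/min
Patient B: CrCl = (140 − 48) × 102 / (72 × 4) = 9384.0 / 288.00 ≈ 32.6 mL/min
|92.8 − 32.6| = 60.2 mL/min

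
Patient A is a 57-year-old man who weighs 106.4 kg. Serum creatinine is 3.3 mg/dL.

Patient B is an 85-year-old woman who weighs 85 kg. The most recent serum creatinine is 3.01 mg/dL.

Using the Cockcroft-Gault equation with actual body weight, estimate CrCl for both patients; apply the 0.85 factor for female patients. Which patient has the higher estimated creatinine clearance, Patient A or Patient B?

Patient A: CrCl = (140 − 57) × 106.4 / (72 × 3.3) = 8831.2 / 237.60 ≈ 37.2 mL/min
Patient B: CrCl = (140 − 85) × 85 / (72 × 3.01) × 0.85 = 4675.0 / 216.72 × 0.85 ≈ 18.3 mL/min
37.2 vs 18.3 mL/min → Patient A is higher.

Patient A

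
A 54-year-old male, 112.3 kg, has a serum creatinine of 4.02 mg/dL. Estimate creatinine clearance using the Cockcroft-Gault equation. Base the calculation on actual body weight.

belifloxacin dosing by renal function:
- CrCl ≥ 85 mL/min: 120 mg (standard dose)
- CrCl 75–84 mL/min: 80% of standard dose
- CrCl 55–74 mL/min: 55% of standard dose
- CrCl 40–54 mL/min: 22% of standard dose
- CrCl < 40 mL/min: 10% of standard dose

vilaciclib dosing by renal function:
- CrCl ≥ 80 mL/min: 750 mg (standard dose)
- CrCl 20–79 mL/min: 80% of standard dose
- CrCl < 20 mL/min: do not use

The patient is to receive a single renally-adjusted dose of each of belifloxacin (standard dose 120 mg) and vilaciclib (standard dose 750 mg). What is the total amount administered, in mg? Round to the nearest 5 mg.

CrCl = (140 − 54) × 112.3 / (72 × 4.02) = 9657.8 / 289.44 ≈ 33.4 mL/min
CrCl ≈ 33 mL/min.
belifloxacin: < 40 mL/min → 10% of 120 mg = 12 mg.
vilaciclib: 20–79 mL/min → 80% of 750 mg = 600 mg.
Total = 12 + 600 = 612 mg.

610 mg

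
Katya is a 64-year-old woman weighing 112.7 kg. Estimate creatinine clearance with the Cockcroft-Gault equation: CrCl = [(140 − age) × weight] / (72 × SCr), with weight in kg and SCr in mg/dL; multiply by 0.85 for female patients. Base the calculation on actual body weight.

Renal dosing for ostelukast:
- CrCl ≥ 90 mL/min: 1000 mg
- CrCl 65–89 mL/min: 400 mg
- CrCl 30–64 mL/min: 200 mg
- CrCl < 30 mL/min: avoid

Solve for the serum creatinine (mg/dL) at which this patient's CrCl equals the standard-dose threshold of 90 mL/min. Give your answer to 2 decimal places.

Standard dose requires CrCl ≥ 90 mL/min.
Set (140 − 64) × 112.7 × 0.85 / (72 × SCr) = 90
SCr = (140 − 64) × 112.7 × 0.85 / (72 × 90) = 1.124 mg/dL

1.12 mg/dL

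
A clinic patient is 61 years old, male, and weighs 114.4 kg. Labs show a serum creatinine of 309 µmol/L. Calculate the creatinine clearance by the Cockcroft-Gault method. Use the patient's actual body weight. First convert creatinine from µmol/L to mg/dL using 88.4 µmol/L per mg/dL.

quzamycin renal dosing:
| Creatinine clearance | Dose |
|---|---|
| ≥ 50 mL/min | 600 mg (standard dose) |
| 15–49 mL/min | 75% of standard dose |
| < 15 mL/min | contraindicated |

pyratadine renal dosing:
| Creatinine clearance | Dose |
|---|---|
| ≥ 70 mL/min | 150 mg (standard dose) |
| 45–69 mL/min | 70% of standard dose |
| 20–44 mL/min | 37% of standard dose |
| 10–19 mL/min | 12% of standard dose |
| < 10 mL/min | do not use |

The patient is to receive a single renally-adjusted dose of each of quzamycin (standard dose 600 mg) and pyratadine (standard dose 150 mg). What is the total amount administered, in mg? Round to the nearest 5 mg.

SCr = 309 / 88.4 = 3.495 mg/dL
CrCl = (140 − 61) × 114.4 / (72 × 3.495) = 9037.6 / 251.64 ≈ 35.9 mL/min
CrCl ≈ 36 mL/min.
quzamycin: 15–49 mL/min → 75% of 600 mg = 450 mg.
pyratadine: 20–44 mL/min → 37% of 150 mg = 55.5 mg.
Total = 450 + 55.5 = 505.5 mg.

505 mg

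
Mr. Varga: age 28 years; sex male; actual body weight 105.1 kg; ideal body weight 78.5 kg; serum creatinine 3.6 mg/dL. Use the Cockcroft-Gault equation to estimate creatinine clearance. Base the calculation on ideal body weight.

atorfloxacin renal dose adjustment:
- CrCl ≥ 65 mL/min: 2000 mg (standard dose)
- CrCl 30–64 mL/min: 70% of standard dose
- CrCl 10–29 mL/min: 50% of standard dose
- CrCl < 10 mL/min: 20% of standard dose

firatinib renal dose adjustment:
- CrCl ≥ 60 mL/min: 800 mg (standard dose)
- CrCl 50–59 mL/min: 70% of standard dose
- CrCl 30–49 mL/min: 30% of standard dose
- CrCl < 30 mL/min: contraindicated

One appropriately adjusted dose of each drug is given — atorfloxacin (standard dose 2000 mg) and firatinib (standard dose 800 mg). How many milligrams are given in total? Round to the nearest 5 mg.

CrCl = (140 − 28) × 78.5 / (72 × 3.6) = 8792.0 / 259.20 ≈ 33.9 mL/min
CrCl ≈ 34 mL/min.
atorfloxacin: 30–64 mL/min → 70% of 2000 mg = 1400 mg.
firatinib: 30–49 mL/min → 30% of 800 mg = 240 mg.
Total = 1400 + 240 = 1640 mg.

1640 mg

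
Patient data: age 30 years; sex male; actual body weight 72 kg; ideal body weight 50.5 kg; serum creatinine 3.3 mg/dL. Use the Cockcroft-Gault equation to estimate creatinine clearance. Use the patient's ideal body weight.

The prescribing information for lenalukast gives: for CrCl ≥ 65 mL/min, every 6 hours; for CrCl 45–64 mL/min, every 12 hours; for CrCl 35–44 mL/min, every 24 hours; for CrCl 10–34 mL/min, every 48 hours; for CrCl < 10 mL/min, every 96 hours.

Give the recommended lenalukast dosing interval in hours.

CrCl = (140 − 30) × 50.5 / (72 × 3.3) = 5555.0 / 237.60 ≈ 23.4 mL/min
CrCl ≈ 23 mL/min → bracket 10–34 mL/min → every 48 hours.

every 48 hours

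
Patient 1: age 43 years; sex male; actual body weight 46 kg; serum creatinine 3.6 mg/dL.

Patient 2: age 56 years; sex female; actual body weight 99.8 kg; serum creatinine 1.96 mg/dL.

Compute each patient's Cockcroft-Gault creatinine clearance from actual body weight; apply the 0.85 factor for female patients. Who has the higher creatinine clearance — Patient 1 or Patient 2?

Patient 1: CrCl = (140 − 43) × 46 / (72 × 3.6) = 4462.0 / 259.20 ≈ 17.2 mL/min
Patient 2: CrCl = (140 − 56) × 99.8 / (72 × 1.96) × 0.85 = 8383.2 / 141.12 × 0.85 ≈ 50.5 mL/min
17.2 vs 50.5 mL/min → Patient 2 is higher.

Patient 2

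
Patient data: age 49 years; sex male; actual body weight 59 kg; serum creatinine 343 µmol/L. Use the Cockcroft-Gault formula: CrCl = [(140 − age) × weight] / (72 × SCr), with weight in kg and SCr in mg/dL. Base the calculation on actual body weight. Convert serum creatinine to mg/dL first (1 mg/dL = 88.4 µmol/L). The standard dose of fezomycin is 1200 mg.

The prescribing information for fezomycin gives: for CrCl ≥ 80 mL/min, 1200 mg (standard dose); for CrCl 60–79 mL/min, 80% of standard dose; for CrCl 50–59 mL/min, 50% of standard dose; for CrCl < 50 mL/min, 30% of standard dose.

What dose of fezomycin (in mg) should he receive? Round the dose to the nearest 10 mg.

360 mg

SCr = 343 / 88.4 = 3.88 mg/dL
CrCl = (140 − 49) × 59 / (72 × 3.88) = 5369.0 / 279.36 ≈ 19.2 mL/min
CrCl ≈ 19 mL/min → bracket < 50 mL/min.
30% of 1200 mg = 360 mg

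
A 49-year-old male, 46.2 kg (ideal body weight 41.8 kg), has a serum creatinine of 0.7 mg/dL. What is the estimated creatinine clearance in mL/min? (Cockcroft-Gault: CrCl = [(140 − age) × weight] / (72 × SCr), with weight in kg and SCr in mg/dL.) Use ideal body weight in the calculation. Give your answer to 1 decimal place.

CrCl = (140 − 49) × 41.8 / (72 × 0.7) = 3803.8 / 50.40 ≈ 75.5 mL/min

75.5 mL/min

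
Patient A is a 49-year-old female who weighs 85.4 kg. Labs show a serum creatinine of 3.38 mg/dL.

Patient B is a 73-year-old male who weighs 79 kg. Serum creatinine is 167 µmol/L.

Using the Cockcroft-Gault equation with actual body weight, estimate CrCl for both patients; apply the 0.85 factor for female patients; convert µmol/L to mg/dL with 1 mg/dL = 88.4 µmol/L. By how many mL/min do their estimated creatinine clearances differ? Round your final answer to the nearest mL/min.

12 mL/min

Patient A: CrCl = (140 − 49) × 85.4 / (72 × 3.38) × 0.85 = 7771.4 / 243.36 × 0.85 ≈ 27.1 mL/min
Patient B: SCr = 167 / 88.4 = 1.889 mg/dL
Patient B: CrCl = (140 − 73) × 79 / (72 × 1.889) = 5293.0 / 136.01 ≈ 38.9 mL/min
|27.1 − 38.9| = 11.8 mL/min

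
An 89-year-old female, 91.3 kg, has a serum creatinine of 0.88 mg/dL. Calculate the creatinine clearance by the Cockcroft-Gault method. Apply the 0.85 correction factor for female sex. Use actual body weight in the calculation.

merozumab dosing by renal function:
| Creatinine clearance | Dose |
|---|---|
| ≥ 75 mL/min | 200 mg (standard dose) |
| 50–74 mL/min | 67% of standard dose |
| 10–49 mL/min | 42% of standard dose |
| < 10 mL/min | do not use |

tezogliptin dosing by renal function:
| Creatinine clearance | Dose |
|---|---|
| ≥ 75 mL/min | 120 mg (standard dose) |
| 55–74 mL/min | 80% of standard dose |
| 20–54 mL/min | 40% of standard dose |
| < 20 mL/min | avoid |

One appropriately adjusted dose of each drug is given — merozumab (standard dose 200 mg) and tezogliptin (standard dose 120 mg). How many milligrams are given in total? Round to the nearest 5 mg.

CrCl = (140 − 89) × 91.3 / (72 × 0.88) × 0.85 = 4656.3 / 63.36 × 0.85 ≈ 62.5 mL/min
CrCl ≈ 62 mL/min.
merozumab: 50–74 mL/min → 67% of 200 mg = 134 mg.
tezogliptin: 55–74 mL/min → 80% of 120 mg = 96 mg.
Total = 134 + 96 = 230 mg.

230 mg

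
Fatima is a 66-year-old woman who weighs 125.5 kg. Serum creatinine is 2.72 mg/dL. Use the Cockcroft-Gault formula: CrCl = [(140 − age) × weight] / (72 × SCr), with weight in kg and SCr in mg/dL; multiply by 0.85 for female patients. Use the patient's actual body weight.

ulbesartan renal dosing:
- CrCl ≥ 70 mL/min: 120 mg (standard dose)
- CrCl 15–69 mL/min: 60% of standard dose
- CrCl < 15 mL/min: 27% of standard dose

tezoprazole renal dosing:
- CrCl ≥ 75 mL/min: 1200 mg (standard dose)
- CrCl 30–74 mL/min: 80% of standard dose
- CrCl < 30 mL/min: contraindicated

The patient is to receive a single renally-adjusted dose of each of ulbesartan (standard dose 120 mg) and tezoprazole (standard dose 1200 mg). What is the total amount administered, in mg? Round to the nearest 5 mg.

CrCl = (140 − 66) × 125.5 / (72 × 2.72) × 0.85 = 9287.0 / 195.84 × 0.85 ≈ 40.3 mL/min
CrCl ≈ 40 mL/min.
ulbesartan: 15–69 mL/min → 60% of 120 mg = 72 mg.
tezoprazole: 30–74 mL/min → 80% of 1200 mg = 960 mg.
Total = 72 + 960 = 1032 mg.

1030 mg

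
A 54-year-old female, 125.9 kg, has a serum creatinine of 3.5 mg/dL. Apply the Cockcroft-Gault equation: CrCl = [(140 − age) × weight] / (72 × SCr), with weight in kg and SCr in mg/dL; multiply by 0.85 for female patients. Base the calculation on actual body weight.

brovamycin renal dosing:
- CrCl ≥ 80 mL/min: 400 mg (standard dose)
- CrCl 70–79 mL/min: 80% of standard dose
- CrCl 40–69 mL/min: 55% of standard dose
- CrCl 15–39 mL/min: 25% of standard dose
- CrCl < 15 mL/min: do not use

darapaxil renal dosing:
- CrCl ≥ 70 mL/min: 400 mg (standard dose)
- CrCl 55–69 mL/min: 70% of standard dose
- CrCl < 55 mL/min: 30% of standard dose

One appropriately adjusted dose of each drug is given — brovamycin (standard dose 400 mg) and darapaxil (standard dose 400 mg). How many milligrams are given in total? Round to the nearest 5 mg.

CrCl = (140 − 54) × 125.9 / (72 × 3.5) × 0.85 = 10827.4 / 252.00 × 0.85 ≈ 36.5 mL/min
CrCl ≈ 37 mL/min.
brovamycin: 15–39 mL/min → 25% of 400 mg = 100 mg.
darapaxil: < 55 mL/min → 30% of 400 mg = 120 mg.
Total = 100 + 120 = 220 mg.

220 mg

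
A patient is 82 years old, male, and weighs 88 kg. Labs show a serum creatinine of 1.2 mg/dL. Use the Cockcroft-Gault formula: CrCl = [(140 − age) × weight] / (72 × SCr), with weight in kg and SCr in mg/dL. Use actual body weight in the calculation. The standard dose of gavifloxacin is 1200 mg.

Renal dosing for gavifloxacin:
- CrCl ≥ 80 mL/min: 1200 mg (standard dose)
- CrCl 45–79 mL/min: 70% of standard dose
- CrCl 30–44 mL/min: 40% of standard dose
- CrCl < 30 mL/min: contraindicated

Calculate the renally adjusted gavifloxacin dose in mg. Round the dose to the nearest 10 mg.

CrCl = (140 − 82) × 88 / (72 × 1.2) = 5104.0 / 86.40 ≈ 59.1 mL/min
CrCl ≈ 59 mL/min → bracket 45–79 mL/min.
70% of 1200 mg = 840 mg

840 mg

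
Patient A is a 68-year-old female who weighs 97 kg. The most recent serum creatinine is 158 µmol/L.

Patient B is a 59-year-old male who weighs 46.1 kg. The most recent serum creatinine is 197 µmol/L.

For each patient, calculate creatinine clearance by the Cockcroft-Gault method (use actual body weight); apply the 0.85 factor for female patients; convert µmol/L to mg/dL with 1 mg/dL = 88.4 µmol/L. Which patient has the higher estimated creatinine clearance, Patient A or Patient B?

Patient A: SCr = 158 / 88.4 = 1.787 mg/dL
Patient A: CrCl = (140 − 68) × 97 / (72 × 1.787) × 0.85 = 6984.0 / 128.66 × 0.85 ≈ 46.1 mL/min
Patient B: SCr = 197 / 88.4 = 2.229 mg/dL
Patient B: CrCl = (140 − 59) × 46.1 / (72 × 2.229) = 3734.1 / 160.49 ≈ 23.3 mL/min
46.1 vs 23.3 mL/min → Patient A is higher.

Patient A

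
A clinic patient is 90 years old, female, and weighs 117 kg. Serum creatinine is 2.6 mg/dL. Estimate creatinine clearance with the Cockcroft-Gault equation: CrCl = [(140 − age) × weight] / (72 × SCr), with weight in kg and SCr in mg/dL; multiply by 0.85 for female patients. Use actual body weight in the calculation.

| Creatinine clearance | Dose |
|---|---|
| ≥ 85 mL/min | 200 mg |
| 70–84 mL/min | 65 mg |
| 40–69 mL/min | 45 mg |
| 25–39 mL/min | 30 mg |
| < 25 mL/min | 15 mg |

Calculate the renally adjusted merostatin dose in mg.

30 mg

CrCl = (140 − 90) × 117 / (72 × 2.6) × 0.85 = 5850.0 / 187.20 × 0.85 ≈ 26.6 mL/min
CrCl ≈ 27 mL/min → bracket 25–39 mL/min.
Dose for this bracket: 30 mg.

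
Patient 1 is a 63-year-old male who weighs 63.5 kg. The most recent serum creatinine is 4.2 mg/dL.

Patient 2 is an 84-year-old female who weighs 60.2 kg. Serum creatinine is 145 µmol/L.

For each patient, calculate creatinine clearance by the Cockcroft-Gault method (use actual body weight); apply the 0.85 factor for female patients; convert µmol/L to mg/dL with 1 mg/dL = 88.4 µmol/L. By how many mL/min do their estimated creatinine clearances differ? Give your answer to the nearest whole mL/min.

8 mL/min

Patient 1: CrCl = (140 − 63) × 63.5 / (72 × 4.2) = 4889.5 / 302.40 ≈ 16.2 mL/min
Patient 2: SCr = 145 / 88.4 = 1.64 mg/dL
Patient 2: CrCl = (140 − 84) × 60.2 / (72 × 1.64) × 0.85 = 3371.2 / 118.08 × 0.85 ≈ 24.3 mL/min
|16.2 − 24.3| = 8.1 mL/min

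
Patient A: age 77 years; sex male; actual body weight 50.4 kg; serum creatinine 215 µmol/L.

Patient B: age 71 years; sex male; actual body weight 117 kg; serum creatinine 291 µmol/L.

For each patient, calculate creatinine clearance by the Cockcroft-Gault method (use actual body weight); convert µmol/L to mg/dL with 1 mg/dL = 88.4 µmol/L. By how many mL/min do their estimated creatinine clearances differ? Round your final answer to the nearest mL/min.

16 mL/min

Patient A: SCr = 215 / 88.4 = 2.432 mg/dL
Patient A: CrCl = (140 − 77) × 50.4 / (72 × 2.432) = 3175.2 / 175.10 ≈ 18.1 mL/min
Patient B: SCr = 291 / 88.4 = 3.292 mg/dL
Patient B: CrCl = (140 − 71) × 117 / (72 × 3.292) = 8073.0 / 237.02 ≈ 34.1 mL/min
|18.1 − 34.1| = 16.0 mL/min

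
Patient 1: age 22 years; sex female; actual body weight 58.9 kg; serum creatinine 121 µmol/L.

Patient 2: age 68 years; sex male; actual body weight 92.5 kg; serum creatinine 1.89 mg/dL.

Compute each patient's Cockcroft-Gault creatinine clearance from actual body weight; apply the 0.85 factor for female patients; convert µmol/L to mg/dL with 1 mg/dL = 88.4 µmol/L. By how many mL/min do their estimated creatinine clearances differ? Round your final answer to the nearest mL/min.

Patient 1: SCr = 121 / 88.4 = 1.369 mg/dL
Patient 1: CrCl = (140 − 22) × 58.9 / (72 × 1.369) × 0.85 = 6950.2 / 98.57 × 0.85 ≈ 59.9 mL/min
Patient 2: CrCl = (140 − 68) × 92.5 / (72 × 1.89) = 6660.0 / 136.08 ≈ 48.9 mL/min
|59.9 − 48.9| = 11.0 mL/min

11 mL/min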